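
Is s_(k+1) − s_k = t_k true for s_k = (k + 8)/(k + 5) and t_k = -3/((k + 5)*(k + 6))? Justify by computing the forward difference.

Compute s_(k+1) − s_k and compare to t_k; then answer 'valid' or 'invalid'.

Valid: the claim telescopes to t_k.

s_(k+1) = (k + 9)/(k + 6)
s_(k+1) − s_k = -3/(k**2 + 11*k + 30)
(s_(k+1) − s_k) − t_k = 0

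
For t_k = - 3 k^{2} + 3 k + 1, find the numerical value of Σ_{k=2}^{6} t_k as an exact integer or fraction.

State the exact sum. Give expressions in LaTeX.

r(k) = (3*k**2 + 3*k - 1)/(3*k**2 - 3*k - 1) after simplifying.
Take A(k)=1, B(k)=1, C(k)=k**2 - k - 1/3.
Key eq: (1)·f(k+1) = (1)·f(k) + (k**2 - k - 1/3).
deg f ≤ 3 (via 0,0,2).
Solving with deg f ≤ 3: f(k) = k*(k**2 - 3*k + 1)/3.
So s_k = (B(k−1)f/C)·t_k = (k*(k**2 - 3*k + 1)/(3*k**2 - 3*k - 1))·t_k = k*(-k**2 + 3*k - 1).
Verify: -3*k**2 + 3*k + 1 matches t_k.
Σ_(k=2)^(6) t_k = s_(7) − s_(2) = -203 − (2) = -205.

Σ = -205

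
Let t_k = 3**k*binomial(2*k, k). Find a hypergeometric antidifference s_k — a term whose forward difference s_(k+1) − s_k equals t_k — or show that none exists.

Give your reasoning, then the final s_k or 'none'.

Step 1: r(k) = 6*(2*k + 1)/(k + 1).
So A=12*k + 6 and B=k + 1, with C=1.
Solve (12*k + 6)·f(k+1) − (k)·f(k) = 1.
deg f ≤ -1 (via 1,1,0).
Negative degree bound (-1): no f exists, t_k not Gosper-summable.

no hypergeometric antidifference exists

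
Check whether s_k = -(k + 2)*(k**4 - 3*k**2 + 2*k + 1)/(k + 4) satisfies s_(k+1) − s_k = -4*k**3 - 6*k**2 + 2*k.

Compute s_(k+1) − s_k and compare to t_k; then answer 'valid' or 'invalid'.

s_(k+1) = -(k + 3)*(2*k + (k + 1)**4 - 3*(k + 1)**2 + 3)/(k + 5)
s_(k+1) − s_k = 2*(-2*k**5 - 18*k**4 - 44*k**3 - 26*k**2 + 10*k - 1)/(k**2 + 9*k + 20)
(s_(k+1) − s_k) − t_k = 2*(3*k**4 + 22*k**3 + 25*k**2 - 10*k - 1)/(k**2 + 9*k + 20)

Invalid: residual 2*(3*k**4 + 22*k**3 + 25*k**2 - 10*k - 1)/(k**2 + 9*k + 20) ≠ 0.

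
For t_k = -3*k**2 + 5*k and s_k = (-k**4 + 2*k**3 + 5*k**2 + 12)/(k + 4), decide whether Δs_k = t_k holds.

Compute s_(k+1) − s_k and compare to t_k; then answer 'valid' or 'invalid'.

Invalid: residual 2*(2*k**3 + 11*k**2 - 23*k + 6)/(k**2 + 9*k + 20) ≠ 0.

s_(k+1) = (-k**4 - 2*k**3 + 5*k**2 + 12*k + 18)/(k + 5)
s_(k+1) − s_k = (-3*k**4 - 18*k**3 + 7*k**2 + 54*k + 12)/(k**2 + 9*k + 20)
(s_(k+1) − s_k) − t_k = 2*(2*k**3 + 11*k**2 - 23*k + 6)/(k**2 + 9*k + 20)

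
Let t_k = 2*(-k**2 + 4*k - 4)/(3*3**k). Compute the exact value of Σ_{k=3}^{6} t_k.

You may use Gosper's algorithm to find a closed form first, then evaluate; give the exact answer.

Σ = -212/2187

r(k) = (-4*k + (k + 1)**2)/(3*(k**2 - 4*k + 4)) after simplifying.
So A=1/3 and B=1, with C=k**2 - 4*k + 4.
Set up (1/3)·f(k+1) − (1)·f(k) − (k**2 - 4*k + 4) = 0.
deg f ≤ 2 (via 0,0,2).
Solving with deg f ≤ 2: f(k) = -3*(k**2 - 3*k + 3)/2.
R(k) = B(k−1)·f(k)/C(k) = -3*(k**2 - 3*k + 3)/(2*(k - 2)**2); s_k = R·t_k = (k**2 - 3*k + 3)/3**k.
Δs = 2*(-k**2 + 4*k - 4)/(3*3**k), as required.
Telescoping: Σ = s_(7) − s_(3) = 31/2187 − (1/9) = -212/2187.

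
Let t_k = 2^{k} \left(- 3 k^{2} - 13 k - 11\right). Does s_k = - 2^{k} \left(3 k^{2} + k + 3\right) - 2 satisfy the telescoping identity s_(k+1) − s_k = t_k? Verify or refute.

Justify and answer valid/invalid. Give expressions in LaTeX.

valid (s_(k+1) − s_k reduces to t_k)

s_(k+1) = 2*2**k*(-k - 3*(k + 1)**2 - 4) - 2
s_(k+1) − s_k = 2**k*(-3*k**2 - 13*k - 11)
(s_(k+1) − s_k) − t_k = 0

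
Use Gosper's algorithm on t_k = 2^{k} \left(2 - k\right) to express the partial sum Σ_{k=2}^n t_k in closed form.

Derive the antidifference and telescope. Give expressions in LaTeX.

S(n) = - 2 \cdot 2^{n} n + 6 \cdot 2^{n} - 8

Ratio r(k) = 2*(k - 1)/(k - 2).
Normal form (A,B,C) = (2, 1, k - 2).
Key eq: (2)·f(k+1) = (1)·f(k) + (k - 2).
deg f ≤ 1 (via 0,0,1).
Solve for f: f(k) = k - 4 (degree 1 ≤ 1).
Get s_k = R·t_k = 2**k*(4 - k) with R(k) = B(k−1)f(k)/C(k) = (k - 4)/(k - 2).
Verify: 2**k*(2 - k) matches t_k.
Σ_(k=2)^n t_k = s_(n+1) − s_(2) = (2**(n + 1)*(3 - n)) − (8), i.e. -2*2**n*n + 6*2**n - 8.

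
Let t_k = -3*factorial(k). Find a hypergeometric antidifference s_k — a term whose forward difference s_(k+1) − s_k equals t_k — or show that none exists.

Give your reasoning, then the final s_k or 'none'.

Step 1: r(k) = k + 1.
So A=k + 1 and B=1, with C=1.
Solve (k + 1)·f(k+1) − (1)·f(k) = 1.
Degrees (1,0,0) ⇒ d ≤ -1.
d = -1 < 0 ⇒ no nonzero polynomial f; not summable.

none — t_k is not Gosper-summable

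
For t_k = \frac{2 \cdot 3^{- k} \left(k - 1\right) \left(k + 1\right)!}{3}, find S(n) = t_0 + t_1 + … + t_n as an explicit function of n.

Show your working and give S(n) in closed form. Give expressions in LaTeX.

S(n) = -2 + \frac{2 \cdot 3^{- n} \left(n + 2\right)!}{3}

r(k) = k*(k + 2)/(3*(k - 1)) after simplifying.
Take A(k)=k/3 + 2/3, B(k)=1, C(k)=k - 1.
Solve (k/3 + 2/3)·f(k+1) − (1)·f(k) = k - 1.
Degrees (1,0,1) ⇒ d ≤ 0.
A polynomial solution: f(k) = 3.
So s_k = (B(k−1)f/C)·t_k = (3/(k - 1))·t_k = 2*factorial(k + 1)/3**k.
Check: Δs_k = 2*(k - 1)*factorial(k + 1)/(3*3**k). ✓
Σ_(k=0)^n t_k = s_(n+1) − s_(0) = (2*3**(-n - 1)*factorial(n + 2)) − (2), i.e. -2 + 2*factorial(n + 2)/(3*3**n).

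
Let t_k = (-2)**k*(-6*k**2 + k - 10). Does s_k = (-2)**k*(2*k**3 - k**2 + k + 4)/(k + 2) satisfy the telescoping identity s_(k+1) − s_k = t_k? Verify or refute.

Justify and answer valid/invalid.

Invalid: residual (-2)**k*(6*k**3 + 13*k**2 + 5*k + 24)/(k**2 + 5*k + 6) ≠ 0.

s_(k+1) = (-2)**(k + 1)*(k + 2*(k + 1)**3 - (k + 1)**2 + 5)/(k + 3)
s_(k+1) − s_k = (-2)**k*(-6*k**4 - 23*k**3 - 28*k**2 - 39*k - 36)/(k**2 + 5*k + 6)
(s_(k+1) − s_k) − t_k = (-2)**k*(6*k**3 + 13*k**2 + 5*k + 24)/(k**2 + 5*k + 6)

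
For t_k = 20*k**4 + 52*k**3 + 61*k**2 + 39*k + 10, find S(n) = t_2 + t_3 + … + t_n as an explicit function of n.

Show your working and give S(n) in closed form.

The ratio is (20*k**4 + 132*k**3 + 337*k**2 + 397*k + 182)/(20*k**4 + 52*k**3 + 61*k**2 + 39*k + 10).
A = 1, B = 1, C = k**4 + 13*k**3/5 + 61*k**2/20 + 39*k/20 + 1/2.
Solve (1)·f(k+1) − (1)·f(k) = k**4 + 13*k**3/5 + 61*k**2/20 + 39*k/20 + 1/2.
deg f ≤ 5 (via 0,0,4).
A polynomial solution: f(k) = k**2*(k + 1)*(4*k**2 - k + 2)/20.
R(k) = B(k−1)·f(k)/C(k) = k**2*(4*k**2 - k + 2)/(20*k**3 + 32*k**2 + 29*k + 10); s_k = R·t_k = k**2*(4*k**3 + 3*k**2 + k + 2).
Δs = 20*k**4 + 52*k**3 + 61*k**2 + 39*k + 10, as required.
Σ_(k=2)^n t_k = s_(n+1) − s_(2) = (4*n**5 + 23*n**4 + 53*n**3 + 63*n**2 + 39*n + 10) − (192), i.e. 4*n**5 + 23*n**4 + 53*n**3 + 63*n**2 + 39*n - 182.

S(n) = 4*n**5 + 23*n**4 + 53*n**3 + 63*n**2 + 39*n - 182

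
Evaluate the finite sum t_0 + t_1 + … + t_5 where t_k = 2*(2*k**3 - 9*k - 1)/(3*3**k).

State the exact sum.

Σ = -58/81

Ratio r(k) = (9*k - 2*(k + 1)**3 + 10)/(3*(-2*k**3 + 9*k + 1)).
A = 1/3, B = 1, C = k**3 - 9*k/2 - 1/2.
f must satisfy (1/3)·f(k+1) − (1)·f(k) = k**3 - 9*k/2 - 1/2.
From deg A=0, deg B=0, deg C=3: d=3.
Coefficient equations give f(k) = -3*k*(2*k**2 + 3*k - 3)/4.
So s_k = (B(k−1)f/C)·t_k = (-3*k*(2*k**2 + 3*k - 3)/(2*(2*k**3 - 9*k - 1)))·t_k = k*(-2*k**2 - 3*k + 3)/3**k.
Verify: 2*(2*k**3 - 9*k - 1)/(3*3**k) matches t_k.
Sum = s_(6) − s_(0); s_(6) = -58/81, s_(0) = 0 ⇒ -58/81.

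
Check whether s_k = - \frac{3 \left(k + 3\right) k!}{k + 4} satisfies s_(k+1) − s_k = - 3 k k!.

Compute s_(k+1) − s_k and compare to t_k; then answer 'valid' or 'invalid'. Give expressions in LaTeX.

s_(k+1) = -3*(k + 4)*factorial(k + 1)/(k + 5)
s_(k+1) − s_k = -3*(k**3 + 8*k**2 + 16*k + 1)*factorial(k)/((k + 4)*(k + 5))
(s_(k+1) − s_k) − t_k = 3*(k**2 + 4*k - 1)*factorial(k)/((k + 4)*(k + 5))

Invalid: residual \frac{3 \left(k^{2} + 4 k - 1\right) k!}{\left(k + 4\right) \left(k + 5\right)} ≠ 0.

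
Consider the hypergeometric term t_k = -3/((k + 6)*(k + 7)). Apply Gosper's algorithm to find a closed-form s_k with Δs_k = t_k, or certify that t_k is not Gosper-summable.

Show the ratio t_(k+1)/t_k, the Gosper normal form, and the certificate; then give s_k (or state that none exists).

t_(k+1)/t_k = (k + 6)/(k + 8).
So A=k + 6 and B=k + 8, with C=1.
f must satisfy (k + 6)·f(k+1) − (k + 7)·f(k) = 1.
Degrees (1,1,0) ⇒ d ≤ 1.
Coefficient equations give f(k) = k/6.
R(k) = B(k−1)·f(k)/C(k) = k*(k + 7)/6; s_k = R·t_k = -k/(2*k + 12).
Verify: -3/(k**2 + 13*k + 42) matches t_k.

s_k = -k/(2*k + 12)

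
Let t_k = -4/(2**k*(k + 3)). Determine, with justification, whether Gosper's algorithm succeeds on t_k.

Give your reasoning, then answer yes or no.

No — key equation has no polynomial f.

r(k) = (k + 3)/(2*(k + 4)) after simplifying.
Gosper form: A/B · C(k+1)/C(k) with A=k/2 + 3/2, B=k + 4, C=1.
f must satisfy (k/2 + 3/2)·f(k+1) − (k + 3)·f(k) = 1.
Degrees (1,1,0) ⇒ d ≤ -1.
Negative degree bound (-1): no f exists, t_k not Gosper-summable.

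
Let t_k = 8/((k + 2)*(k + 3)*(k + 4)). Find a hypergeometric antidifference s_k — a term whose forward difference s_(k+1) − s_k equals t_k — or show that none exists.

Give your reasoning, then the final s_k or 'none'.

s_k = 2*k*(k + 5)/(3*(k + 2)*(k + 3))

r(k) = (k + 2)/(k + 5) after simplifying.
Gosper form: A/B · C(k+1)/C(k) with A=k + 2, B=k + 5, C=1.
Set up (k + 2)·f(k+1) − (k + 4)·f(k) − (1) = 0.
Degrees (1,1,0) ⇒ d ≤ 2.
Coefficient equations give f(k) = k*(k + 5)/12.
Get s_k = R·t_k = 2*k*(k + 5)/(3*(k + 2)*(k + 3)) with R(k) = B(k−1)f(k)/C(k) = k*(k + 4)*(k + 5)/12.
s_(k+1) − s_k = 8/(k**3 + 9*k**2 + 26*k + 24) = t_k.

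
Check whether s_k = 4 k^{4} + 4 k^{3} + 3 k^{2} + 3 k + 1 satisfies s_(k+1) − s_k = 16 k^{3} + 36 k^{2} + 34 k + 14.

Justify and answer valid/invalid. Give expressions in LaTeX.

valid (s_(k+1) − s_k reduces to t_k)

s_(k+1) = 4*k**4 + 20*k**3 + 39*k**2 + 37*k + 15
s_(k+1) − s_k = 16*k**3 + 36*k**2 + 34*k + 14
(s_(k+1) − s_k) − t_k = 0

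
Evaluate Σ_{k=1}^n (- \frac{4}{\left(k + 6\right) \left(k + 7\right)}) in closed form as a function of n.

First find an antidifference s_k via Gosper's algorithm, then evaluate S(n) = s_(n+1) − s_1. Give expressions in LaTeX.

Ratio r(k) = (k + 6)/(k + 8).
Factor: A=k + 6; B=k + 8; C=1.
Solve (k + 6)·f(k+1) − (k + 7)·f(k) = 1.
Degrees (1,1,0) ⇒ d ≤ 1.
Solving with deg f ≤ 1: f(k) = k/6.
R(k) = B(k−1)·f(k)/C(k) = k*(k + 7)/6; s_k = R·t_k = -2*k/(3*k + 18).
Verify: -4/(k**2 + 13*k + 42) matches t_k.
s_(n+1) = 2*(-n - 1)/(3*(n + 7)) and s_(1) = -2/21, so S(n) = -4*n/(7*n + 49).

S(n) = - \frac{4 n}{7 n + 49}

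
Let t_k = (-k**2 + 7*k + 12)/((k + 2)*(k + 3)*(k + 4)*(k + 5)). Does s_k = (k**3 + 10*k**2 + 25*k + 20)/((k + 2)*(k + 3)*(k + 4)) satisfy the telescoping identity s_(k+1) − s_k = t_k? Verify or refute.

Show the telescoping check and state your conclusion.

Valid: the claim telescopes to t_k.

s_(k+1) = (25*k + (k + 1)**3 + 10*(k + 1)**2 + 45)/((k + 3)*(k + 4)*(k + 5))
s_(k+1) − s_k = (-k**2 + 7*k + 12)/(k**4 + 14*k**3 + 71*k**2 + 154*k + 120)
(s_(k+1) − s_k) − t_k = 0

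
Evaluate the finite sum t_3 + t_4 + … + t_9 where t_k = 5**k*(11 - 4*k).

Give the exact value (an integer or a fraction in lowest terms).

Compute t_(k+1)/t_k: get 5*(4*k - 7)/(4*k - 11).
Gosper form: A/B · C(k+1)/C(k) with A=5, B=1, C=k - 11/4.
f must satisfy (5)·f(k+1) − (1)·f(k) = k - 11/4.
From deg A=0, deg B=0, deg C=1: d=1.
Solving with deg f ≤ 1: f(k) = (k - 4)/4.
Certificate R = B(k−1)f/C = (k - 4)/(4*k - 11) gives s_k = 5**k*(4 - k).
Verify: 5**k*(11 - 4*k) matches t_k.
Sum = s_(10) − s_(3); s_(10) = -58593750, s_(3) = 125 ⇒ -58593875.

Σ = -58593875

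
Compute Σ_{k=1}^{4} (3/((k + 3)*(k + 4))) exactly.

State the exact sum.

Step 1: r(k) = (k + 3)/(k + 5).
Factor: A=k + 3; B=k + 5; C=1.
Need (k + 3)·f(k+1) − (k + 4)·f(k) = 1.
Degrees (1,1,0) ⇒ d ≤ 1.
Solving with deg f ≤ 1: f(k) = k/3.
So s_k = (B(k−1)f/C)·t_k = (k*(k + 4)/3)·t_k = k/(k + 3).
s_(k+1) − s_k = 3/(k**2 + 7*k + 12) = t_k.
Sum = s_(5) − s_(1); s_(5) = 5/8, s_(1) = 1/4 ⇒ 3/8.

Σ = 3/8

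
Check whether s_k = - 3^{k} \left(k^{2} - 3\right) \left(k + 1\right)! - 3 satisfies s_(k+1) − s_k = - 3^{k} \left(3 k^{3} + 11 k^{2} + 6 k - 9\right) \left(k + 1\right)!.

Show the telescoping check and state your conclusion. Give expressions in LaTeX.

Valid — Δs_k = t_k.

s_(k+1) = -3**(k + 1)*((k + 1)**2 - 3)*factorial(k + 2) - 3
s_(k+1) − s_k = -3**k*(3*k**3 + 11*k**2 + 6*k - 9)*factorial(k + 1)
(s_(k+1) − s_k) − t_k = 0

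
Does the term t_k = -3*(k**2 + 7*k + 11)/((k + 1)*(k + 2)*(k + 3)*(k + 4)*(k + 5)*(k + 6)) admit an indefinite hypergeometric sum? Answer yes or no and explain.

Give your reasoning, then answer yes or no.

Yes. s_k = k*(-k**2 - 9*k - 23)/(15*(k**3 + 9*k**2 + 23*k + 15)).

Ratio r(k) = (k + 1)*(7*k + (k + 1)**2 + 18)/((k + 7)*(k**2 + 7*k + 11)).
Normal form (A,B,C) = (k + 1, k + 7, k**2 + 7*k + 11).
f must satisfy (k + 1)·f(k+1) − (k + 6)·f(k) = k**2 + 7*k + 11.
Degrees (1,1,2) ⇒ d ≤ 5.
Match coefficients ⇒ f(k) = k*(k + 2)*(k + 4)*(k**2 + 9*k + 23)/45.
Get s_k = R·t_k = k*(-k**2 - 9*k - 23)/(15*(k**3 + 9*k**2 + 23*k + 15)) with R(k) = B(k−1)f(k)/C(k) = k*(k + 2)*(k + 4)*(k + 6)*(k**2 + 9*k + 23)/(45*(k**2 + 7*k + 11)).
Δs = 3*(-k**2 - 7*k - 11)/(k**6 + 21*k**5 + 175*k**4 + 735*k**3 + 1624*k**2 + 1764*k + 720), as required.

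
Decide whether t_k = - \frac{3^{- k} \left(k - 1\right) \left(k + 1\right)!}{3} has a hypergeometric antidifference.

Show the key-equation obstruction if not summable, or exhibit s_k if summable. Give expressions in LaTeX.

Compute t_(k+1)/t_k: get k*(k + 2)/(3*(k - 1)).
So A=k/3 + 2/3 and B=1, with C=k - 1.
Set up (k/3 + 2/3)·f(k+1) − (1)·f(k) − (k - 1) = 0.
Degrees (1,0,1) ⇒ d ≤ 0.
Match coefficients ⇒ f(k) = 3.
So s_k = (B(k−1)f/C)·t_k = (3/(k - 1))·t_k = -factorial(k + 1)/3**k.
Δs = -(k - 1)*factorial(k + 1)/(3*3**k), as required.

Yes. s_k = - 3^{- k} \left(k + 1\right)!.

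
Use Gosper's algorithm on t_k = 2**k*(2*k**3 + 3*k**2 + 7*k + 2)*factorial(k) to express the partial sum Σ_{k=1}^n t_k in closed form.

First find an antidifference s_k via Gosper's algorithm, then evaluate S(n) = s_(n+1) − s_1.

Compute t_(k+1)/t_k: get 2*(2*k**4 + 11*k**3 + 28*k**2 + 33*k + 14)/(2*k**3 + 3*k**2 + 7*k + 2).
So A=2*k + 2 and B=1, with C=k**3 + 3*k**2/2 + 7*k/2 + 1.
Key eq: (2*k + 2)·f(k+1) = (1)·f(k) + (k**3 + 3*k**2/2 + 7*k/2 + 1).
deg f ≤ 2 (via 1,0,3).
Coefficient equations give f(k) = (k**2 - k + 2)/2.
R(k) = B(k−1)·f(k)/C(k) = (k**2 - k + 2)/(2*k**3 + 3*k**2 + 7*k + 2); s_k = R·t_k = 2**k*(k**2 - k + 2)*factorial(k).
s_(k+1) − s_k = 2**k*(2*k**3 + 3*k**2 + 7*k + 2)*factorial(k) = t_k.
Evaluate: s_(n+1) = 2**(n + 1)*(n**2 + n + 2)*factorial(n + 1); subtract s_(1) = 4 ⇒ S(n) = 2*2**n*n**3*factorial(n) + 4*2**n*n**2*factorial(n) + 6*2**n*n*factorial(n) + 4*2**n*factorial(n) - 4.

S(n) = 2*2**n*n**3*factorial(n) + 4*2**n*n**2*factorial(n) + 6*2**n*n*factorial(n) + 4*2**n*factorial(n) - 4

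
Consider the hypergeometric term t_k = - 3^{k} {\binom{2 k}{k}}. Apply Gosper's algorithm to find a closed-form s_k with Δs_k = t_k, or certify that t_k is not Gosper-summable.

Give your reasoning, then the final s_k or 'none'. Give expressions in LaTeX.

t_(k+1)/t_k = 6*(2*k + 1)/(k + 1).
Factor: A=12*k + 6; B=k + 1; C=1.
Key eq: (12*k + 6)·f(k+1) = (k)·f(k) + (1).
Degrees (1,1,0) ⇒ d ≤ -1.
d = -1 < 0 ⇒ no nonzero polynomial f; not summable.

not Gosper-summable; s_k does not exist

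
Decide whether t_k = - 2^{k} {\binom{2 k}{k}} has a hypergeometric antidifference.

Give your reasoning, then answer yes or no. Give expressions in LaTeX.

No; the degree bound rules out any f.

The ratio is 4*(2*k + 1)/(k + 1).
A = 8*k + 4, B = k + 1, C = 1.
Set up (8*k + 4)·f(k+1) − (k)·f(k) − (1) = 0.
deg f ≤ -1 (via 1,1,0).
deg f ≤ -1 is impossible — no certificate.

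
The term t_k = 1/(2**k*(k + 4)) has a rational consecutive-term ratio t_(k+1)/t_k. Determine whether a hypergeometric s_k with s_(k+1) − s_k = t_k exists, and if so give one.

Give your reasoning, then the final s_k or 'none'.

none — t_k is not Gosper-summable

t_(k+1)/t_k = (k + 4)/(2*(k + 5)).
Gosper form: A/B · C(k+1)/C(k) with A=k/2 + 2, B=k + 5, C=1.
Need (k/2 + 2)·f(k+1) − (k + 4)·f(k) = 1.
Degrees (1,1,0) ⇒ d ≤ -1.
Negative degree bound (-1): no f exists, t_k not Gosper-summable.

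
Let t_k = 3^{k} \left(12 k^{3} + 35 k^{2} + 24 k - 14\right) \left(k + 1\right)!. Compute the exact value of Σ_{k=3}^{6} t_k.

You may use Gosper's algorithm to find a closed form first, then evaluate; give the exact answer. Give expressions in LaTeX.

The ratio is 3*(12*k**4 + 95*k**3 + 272*k**2 + 317*k + 114)/(12*k**3 + 35*k**2 + 24*k - 14).
So A=3*k + 6 and B=1, with C=k**3 + 35*k**2/12 + 2*k - 7/6.
Solve (3*k + 6)·f(k+1) − (1)·f(k) = k**3 + 35*k**2/12 + 2*k - 7/6.
Bound: deg f ≤ 2.
Match coefficients ⇒ f(k) = (4*k**2 - 3*k - 4)/12.
R(k) = B(k−1)·f(k)/C(k) = (4*k**2 - 3*k - 4)/(12*k**3 + 35*k**2 + 24*k - 14); s_k = R·t_k = 3**k*(4*k**2 - 3*k - 4)*factorial(k + 1).
Δs = 3**k*(12*k**3 + 35*k**2 + 24*k - 14)*factorial(k + 1), as required.
Σ_(k=3)^(6) t_k = s_(7) − s_(3) = 15078752640 − (14904) = 15078737736.

Σ = 15078737736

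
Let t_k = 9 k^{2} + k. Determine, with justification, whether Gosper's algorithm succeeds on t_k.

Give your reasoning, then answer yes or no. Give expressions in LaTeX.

Compute t_(k+1)/t_k: get (k + 9*(k + 1)**2 + 1)/(k*(9*k + 1)).
A = 1, B = 1, C = k**2 + k/9.
Key eq: (1)·f(k+1) = (1)·f(k) + (k**2 + k/9).
Degrees (0,0,2) ⇒ d ≤ 3.
Solve for f: f(k) = k*(k - 1)*(3*k - 1)/9 (degree 3 ≤ 3).
Certificate R = B(k−1)f/C = (k - 1)*(3*k - 1)/(9*k + 1) gives s_k = k*(3*k**2 - 4*k + 1).
Δs = k*(9*k + 1), as required.

Yes. s_k = k \left(3 k^{2} - 4 k + 1\right).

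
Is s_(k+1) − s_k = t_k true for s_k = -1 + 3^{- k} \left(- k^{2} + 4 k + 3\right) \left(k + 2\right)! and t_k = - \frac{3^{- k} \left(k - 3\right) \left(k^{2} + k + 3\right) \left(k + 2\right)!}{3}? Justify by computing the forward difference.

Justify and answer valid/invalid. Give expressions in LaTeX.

valid; difference matches t_k

s_(k+1) = 3**(-k - 1)*(4*k - (k + 1)**2 + 7)*factorial(k + 3) - 1
s_(k+1) − s_k = -(k - 3)*(k**2 + k + 3)*factorial(k + 2)/(3*3**k)
(s_(k+1) − s_k) − t_k = 0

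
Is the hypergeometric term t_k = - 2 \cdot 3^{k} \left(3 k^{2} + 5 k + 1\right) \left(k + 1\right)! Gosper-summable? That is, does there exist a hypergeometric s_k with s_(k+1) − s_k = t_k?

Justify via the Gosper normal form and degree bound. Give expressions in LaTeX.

t_(k+1)/t_k = 3*(3*k**3 + 17*k**2 + 31*k + 18)/(3*k**2 + 5*k + 1).
Normal form (A,B,C) = (3*k + 6, 1, k**2 + 5*k/3 + 1/3).
f must satisfy (3*k + 6)·f(k+1) − (1)·f(k) = k**2 + 5*k/3 + 1/3.
d = 1 from the (1,0,2) case.
Solve for f: f(k) = (k - 1)/3 (degree 1 ≤ 1).
So s_k = (B(k−1)f/C)·t_k = ((k - 1)/(3*k**2 + 5*k + 1))·t_k = -2*3**k*(k - 1)*factorial(k + 1).
Δs = -2*3**k*(3*k**2 + 5*k + 1)*factorial(k + 1), as required.

Yes. s_k = - 2 \cdot 3^{k} \left(k - 1\right) \left(k + 1\right)!.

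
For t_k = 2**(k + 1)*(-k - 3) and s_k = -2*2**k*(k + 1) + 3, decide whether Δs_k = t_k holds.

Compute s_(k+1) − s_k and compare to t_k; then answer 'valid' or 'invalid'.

valid (s_(k+1) − s_k reduces to t_k)

s_(k+1) = -4*2**k*(k + 2) + 3
s_(k+1) − s_k = 2**(k + 1)*(-k - 3)
(s_(k+1) − s_k) − t_k = 0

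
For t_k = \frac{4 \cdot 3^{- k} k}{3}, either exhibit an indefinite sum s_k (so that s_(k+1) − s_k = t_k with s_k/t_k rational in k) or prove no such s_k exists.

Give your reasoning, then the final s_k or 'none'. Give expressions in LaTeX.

Step 1: r(k) = (k + 1)/(3*k).
Normal form (A,B,C) = (1/3, 1, k).
f must satisfy (1/3)·f(k+1) − (1)·f(k) = k.
From deg A=0, deg B=0, deg C=1: d=1.
Match coefficients ⇒ f(k) = -3*(2*k + 1)/4.
Get s_k = R·t_k = (-2*k - 1)/3**k with R(k) = B(k−1)f(k)/C(k) = -3*(2*k + 1)/(4*k).
Δs = 4*k/(3*3**k), as required.

s_k = 3^{- k} \left(- 2 k - 1\right)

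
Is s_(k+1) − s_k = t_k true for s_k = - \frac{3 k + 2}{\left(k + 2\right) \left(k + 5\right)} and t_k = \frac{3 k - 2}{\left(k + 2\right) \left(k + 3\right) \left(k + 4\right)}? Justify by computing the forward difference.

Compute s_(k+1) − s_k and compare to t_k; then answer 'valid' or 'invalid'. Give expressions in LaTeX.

Invalid: residual \frac{2 \left(- 6 k^{2} - 27 k + 2\right)}{k^{5} + 20 k^{4} + 155 k^{3} + 580 k^{2} + 1044 k + 720} ≠ 0.

s_(k+1) = (-3*k - 5)/((k + 3)*(k + 6))
s_(k+1) − s_k = (3*k**2 + 7*k - 14)/(k**4 + 16*k**3 + 91*k**2 + 216*k + 180)
(s_(k+1) − s_k) − t_k = 2*(-6*k**2 - 27*k + 2)/(k**5 + 20*k**4 + 155*k**3 + 580*k**2 + 1044*k + 720)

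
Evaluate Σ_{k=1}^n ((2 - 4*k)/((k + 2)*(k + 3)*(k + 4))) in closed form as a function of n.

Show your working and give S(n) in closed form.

S(n) = n*(-7*n - 1)/(12*(n**2 + 7*n + 12))

Step 1: r(k) = (k + 2)*(2*k + 1)/((k + 5)*(2*k - 1)).
Factor: A=k + 2; B=k + 5; C=k - 1/2.
Key eq: (k + 2)·f(k+1) = (k + 4)·f(k) + (k - 1/2).
d = 2 from the (1,1,1) case.
Match coefficients ⇒ f(k) = k*(k - 3)/8.
Certificate R = B(k−1)f/C = k*(k - 3)*(k + 4)/(4*(2*k - 1)) gives s_k = -k*(k - 3)/(2*(k + 2)*(k + 3)).
Δs = 2*(1 - 2*k)/(k**3 + 9*k**2 + 26*k + 24), as required.
Evaluate: s_(n+1) = (-n**2 + n + 2)/(2*(n**2 + 7*n + 12)); subtract s_(1) = 1/12 ⇒ S(n) = n*(-7*n - 1)/(12*(n**2 + 7*n + 12)).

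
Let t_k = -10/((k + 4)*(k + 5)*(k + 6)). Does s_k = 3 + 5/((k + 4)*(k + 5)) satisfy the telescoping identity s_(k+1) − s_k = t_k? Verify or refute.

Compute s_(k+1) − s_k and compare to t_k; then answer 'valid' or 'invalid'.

valid; difference matches t_k

s_(k+1) = 3 + 5/((k + 5)*(k + 6))
s_(k+1) − s_k = -10/(k**3 + 15*k**2 + 74*k + 120)
(s_(k+1) − s_k) − t_k = 0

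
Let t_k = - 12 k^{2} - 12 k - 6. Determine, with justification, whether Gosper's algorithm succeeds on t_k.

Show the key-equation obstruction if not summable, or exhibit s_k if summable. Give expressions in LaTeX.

Compute t_(k+1)/t_k: get (2*k**2 + 6*k + 5)/(2*k**2 + 2*k + 1).
A = 1, B = 1, C = k**2 + k + 1/2.
Set up (1)·f(k+1) − (1)·f(k) − (k**2 + k + 1/2) = 0.
From deg A=0, deg B=0, deg C=2: d=3.
Solving with deg f ≤ 3: f(k) = k*(2*k**2 + 1)/6.
Get s_k = R·t_k = -4*k**3 - 2*k with R(k) = B(k−1)f(k)/C(k) = k*(2*k**2 + 1)/(3*(2*k**2 + 2*k + 1)).
Δs = -12*k**2 - 12*k - 6, as required.

Yes. s_k = - 4 k^{3} - 2 k.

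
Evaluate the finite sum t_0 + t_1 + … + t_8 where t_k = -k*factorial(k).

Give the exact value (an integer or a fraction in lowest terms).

Compute t_(k+1)/t_k: get (k + 1)**2/k.
A = k + 1, B = 1, C = k.
Set up (k + 1)·f(k+1) − (1)·f(k) − (k) = 0.
From deg A=1, deg B=0, deg C=1: d=0.
Solve for f: f(k) = 1 (degree 0 ≤ 0).
Get s_k = R·t_k = -factorial(k) with R(k) = B(k−1)f(k)/C(k) = 1/k.
Check: Δs_k = -k*factorial(k). ✓
Telescoping: Σ = s_(9) − s_(0) = -362880 − (-1) = -362879.

Σ = -362879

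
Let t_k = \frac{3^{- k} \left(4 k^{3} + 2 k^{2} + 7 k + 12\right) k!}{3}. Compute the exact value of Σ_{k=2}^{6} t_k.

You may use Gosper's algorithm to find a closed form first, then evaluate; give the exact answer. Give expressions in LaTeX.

Σ = 12778/27

Compute t_(k+1)/t_k: get (4*k**4 + 18*k**3 + 37*k**2 + 48*k + 25)/(3*(4*k**3 + 2*k**2 + 7*k + 12)).
A = k/3 + 1/3, B = 1, C = k**3 + k**2/2 + 7*k/4 + 3.
Solve (k/3 + 1/3)·f(k+1) − (1)·f(k) = k**3 + k**2/2 + 7*k/4 + 3.
Degrees (1,0,3) ⇒ d ≤ 2.
A polynomial solution: f(k) = 3*(4*k**2 + 2*k - 3)/4.
R(k) = B(k−1)·f(k)/C(k) = 3*(4*k**2 + 2*k - 3)/(4*k**3 + 2*k**2 + 7*k + 12); s_k = R·t_k = (4*k**2 + 2*k - 3)*factorial(k)/3**k.
Δs = (4*k**3 + 2*k**2 + 7*k + 12)*factorial(k)/(3*3**k), as required.
Telescoping: Σ = s_(7) − s_(2) = 12880/27 − (34/9) = 12778/27.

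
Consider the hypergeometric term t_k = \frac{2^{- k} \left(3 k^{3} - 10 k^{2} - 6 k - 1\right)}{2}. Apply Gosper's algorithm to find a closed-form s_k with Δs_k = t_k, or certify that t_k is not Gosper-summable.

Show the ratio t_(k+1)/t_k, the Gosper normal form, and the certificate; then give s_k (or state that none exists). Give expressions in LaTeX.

s_k = 2^{- k} \left(- 3 k^{3} + k^{2} - k - 2\right)

t_(k+1)/t_k = (3*k**3 - k**2 - 17*k - 14)/(2*(3*k**3 - 10*k**2 - 6*k - 1)).
Normal form (A,B,C) = (1/2, 1, k**3 - 10*k**2/3 - 2*k - 1/3).
f must satisfy (1/2)·f(k+1) − (1)·f(k) = k**3 - 10*k**2/3 - 2*k - 1/3.
d = 3 from the (0,0,3) case.
Solving with deg f ≤ 3: f(k) = -2*(3*k + 2)*(k**2 - k + 1)/3.
Get s_k = R·t_k = (-3*k**3 + k**2 - k - 2)/2**k with R(k) = B(k−1)f(k)/C(k) = -2*(3*k + 2)*(k**2 - k + 1)/(3*k**3 - 10*k**2 - 6*k - 1).
Verify: (3*k**3 - 10*k**2 - 6*k - 1)/(2*2**k) matches t_k.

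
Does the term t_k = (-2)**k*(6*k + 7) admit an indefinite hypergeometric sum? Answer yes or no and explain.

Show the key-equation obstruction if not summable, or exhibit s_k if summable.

The ratio is 2*(-6*k - 13)/(6*k + 7).
A = -2, B = 1, C = k + 7/6.
Key eq: (-2)·f(k+1) = (1)·f(k) + (k + 7/6).
Bound: deg f ≤ 1.
Solving with deg f ≤ 1: f(k) = -(2*k + 1)/6.
Then R = B(k−1)f/C = -(2*k + 1)/(6*k + 7), so s_k = R(k)·t_k = (-2)**k*(-2*k - 1).
Δs = (-2)**k*(6*k + 7), as required.

Yes. s_k = (-2)**k*(-2*k - 1).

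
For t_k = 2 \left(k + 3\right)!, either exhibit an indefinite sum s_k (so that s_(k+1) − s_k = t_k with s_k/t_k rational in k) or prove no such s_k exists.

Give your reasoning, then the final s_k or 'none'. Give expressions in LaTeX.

not Gosper-summable; s_k does not exist

r(k) = k + 4 after simplifying.
Gosper form: A/B · C(k+1)/C(k) with A=k + 4, B=1, C=1.
Need (k + 4)·f(k+1) − (1)·f(k) = 1.
From deg A=1, deg B=0, deg C=0: d=-1.
deg f ≤ -1 is impossible — no certificate.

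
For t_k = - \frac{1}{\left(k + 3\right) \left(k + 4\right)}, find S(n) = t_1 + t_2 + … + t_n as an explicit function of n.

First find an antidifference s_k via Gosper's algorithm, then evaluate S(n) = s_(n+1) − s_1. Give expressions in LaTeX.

t_(k+1)/t_k = (k + 3)/(k + 5).
Gosper form: A/B · C(k+1)/C(k) with A=k + 3, B=k + 5, C=1.
Set up (k + 3)·f(k+1) − (k + 4)·f(k) − (1) = 0.
From deg A=1, deg B=1, deg C=0: d=1.
Match coefficients ⇒ f(k) = k/3.
Then R = B(k−1)f/C = k*(k + 4)/3, so s_k = R(k)·t_k = -k/(3*k + 9).
Check: Δs_k = -1/(k**2 + 7*k + 12). ✓
Σ_(k=1)^n t_k = s_(n+1) − s_(1) = ((-n - 1)/(3*(n + 4))) − (-1/12), i.e. -n/(4*n + 16).

S(n) = - \frac{n}{4 n + 16}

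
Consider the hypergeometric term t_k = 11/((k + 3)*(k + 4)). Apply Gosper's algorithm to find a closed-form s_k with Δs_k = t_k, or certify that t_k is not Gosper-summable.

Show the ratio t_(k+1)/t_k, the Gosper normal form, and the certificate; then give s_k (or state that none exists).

s_k = 11*k/(3*(k + 3))

Ratio r(k) = (k + 3)/(k + 5).
Take A(k)=k + 3, B(k)=k + 5, C(k)=1.
Need (k + 3)·f(k+1) − (k + 4)·f(k) = 1.
deg f ≤ 1 (via 1,1,0).
Coefficient equations give f(k) = k/3.
So s_k = (B(k−1)f/C)·t_k = (k*(k + 4)/3)·t_k = 11*k/(3*(k + 3)).
Check: Δs_k = 11/(k**2 + 7*k + 12). ✓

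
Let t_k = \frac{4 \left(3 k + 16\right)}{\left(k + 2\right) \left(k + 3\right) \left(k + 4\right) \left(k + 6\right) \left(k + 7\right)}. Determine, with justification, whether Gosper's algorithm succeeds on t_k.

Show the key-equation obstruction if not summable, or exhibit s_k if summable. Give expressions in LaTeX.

The ratio is (k + 2)*(k + 6)*(3*k + 19)/((k + 5)*(k + 8)*(3*k + 16)).
A = k + 2, B = k + 8, C = k**2 + 31*k/3 + 80/3.
f must satisfy (k + 2)·f(k+1) − (k + 7)·f(k) = k**2 + 31*k/3 + 80/3.
From deg A=1, deg B=1, deg C=2: d=5.
A polynomial solution: f(k) = k*(k + 4)*(k + 5)*(k**2 + 11*k + 36)/108.
Get s_k = R·t_k = k*(k**2 + 11*k + 36)/(9*(k**3 + 11*k**2 + 36*k + 36)) with R(k) = B(k−1)f(k)/C(k) = k*(k + 4)*(k + 7)*(k**2 + 11*k + 36)/(36*(3*k + 16)).
s_(k+1) − s_k = 4*(3*k + 16)/(k**5 + 22*k**4 + 185*k**3 + 740*k**2 + 1404*k + 1008) = t_k.

Yes. s_k = \frac{k \left(k^{2} + 11 k + 36\right)}{9 \left(k^{3} + 11 k^{2} + 36 k + 36\right)}.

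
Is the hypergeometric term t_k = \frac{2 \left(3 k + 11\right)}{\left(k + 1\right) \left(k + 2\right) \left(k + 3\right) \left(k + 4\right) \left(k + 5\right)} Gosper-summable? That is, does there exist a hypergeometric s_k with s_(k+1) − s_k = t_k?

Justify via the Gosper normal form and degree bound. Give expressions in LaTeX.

Yes. s_k = \frac{k \left(k^{2} + 7 k + 14\right)}{4 \left(k^{3} + 7 k^{2} + 14 k + 8\right)}.

r(k) = (k + 1)*(3*k + 14)/((k + 6)*(3*k + 11)) after simplifying.
Gosper form: A/B · C(k+1)/C(k) with A=k + 1, B=k + 6, C=k + 11/3.
Key eq: (k + 1)·f(k+1) = (k + 5)·f(k) + (k + 11/3).
deg f ≤ 4 (via 1,1,1).
Solving with deg f ≤ 4: f(k) = k*(k + 3)*(k**2 + 7*k + 14)/24.
So s_k = (B(k−1)f/C)·t_k = (k*(k + 3)*(k + 5)*(k**2 + 7*k + 14)/(8*(3*k + 11)))·t_k = k*(k**2 + 7*k + 14)/(4*(k**3 + 7*k**2 + 14*k + 8)).
Check: Δs_k = 2*(3*k + 11)/(k**5 + 15*k**4 + 85*k**3 + 225*k**2 + 274*k + 120). ✓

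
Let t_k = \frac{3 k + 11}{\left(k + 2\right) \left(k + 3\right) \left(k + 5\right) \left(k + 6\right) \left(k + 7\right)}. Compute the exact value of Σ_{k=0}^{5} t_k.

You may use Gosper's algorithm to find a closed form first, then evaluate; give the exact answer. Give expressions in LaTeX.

The ratio is (k + 2)*(k + 5)*(3*k + 14)/((k + 4)*(k + 8)*(3*k + 11)).
Normal form (A,B,C) = (k + 2, k + 8, k**2 + 23*k/3 + 44/3).
f must satisfy (k + 2)·f(k+1) − (k + 7)·f(k) = k**2 + 23*k/3 + 44/3.
Degrees (1,1,2) ⇒ d ≤ 5.
A polynomial solution: f(k) = k*(k + 3)*(k + 4)*(k**2 + 13*k + 52)/180.
Then R = B(k−1)f/C = k*(k + 3)*(k + 7)*(k**2 + 13*k + 52)/(60*(3*k + 11)), so s_k = R(k)·t_k = k*(k**2 + 13*k + 52)/(60*(k**3 + 13*k**2 + 52*k + 60)).
s_(k+1) − s_k = (3*k + 11)/(k**5 + 23*k**4 + 203*k**3 + 853*k**2 + 1692*k + 1260) = t_k.
Evaluate s at k=6 and k=0: 83/5280 and 0; difference 83/5280.

Σ = 83/5280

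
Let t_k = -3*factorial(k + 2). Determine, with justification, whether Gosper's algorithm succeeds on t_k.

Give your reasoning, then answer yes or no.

No; the degree bound rules out any f.

Compute t_(k+1)/t_k: get k + 3.
Gosper form: A/B · C(k+1)/C(k) with A=k + 3, B=1, C=1.
Set up (k + 3)·f(k+1) − (1)·f(k) − (1) = 0.
deg f ≤ -1 (via 1,0,0).
deg f ≤ -1 is impossible — no certificate.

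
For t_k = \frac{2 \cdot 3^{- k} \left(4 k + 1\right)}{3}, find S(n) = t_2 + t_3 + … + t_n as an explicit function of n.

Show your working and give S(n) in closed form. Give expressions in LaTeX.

S(n) = 3^{- n - 2} \left(11 \cdot 3^{n} - 12 n - 21\right)

r(k) = (4*k + 5)/(3*(4*k + 1)) after simplifying.
A = 1/3, B = 1, C = k + 1/4.
Key eq: (1/3)·f(k+1) = (1)·f(k) + (k + 1/4).
d = 1 from the (0,0,1) case.
Solve for f: f(k) = -3*(4*k + 3)/8 (degree 1 ≤ 1).
So s_k = (B(k−1)f/C)·t_k = (-3*(4*k + 3)/(2*(4*k + 1)))·t_k = (-4*k - 3)/3**k.
s_(k+1) − s_k = 2*(4*k + 1)/(3*3**k) = t_k.
Evaluate: s_(n+1) = 3**(-n - 1)*(-4*n - 7); subtract s_(2) = -11/9 ⇒ S(n) = 3**(-n - 2)*(11*3**n - 12*n - 21).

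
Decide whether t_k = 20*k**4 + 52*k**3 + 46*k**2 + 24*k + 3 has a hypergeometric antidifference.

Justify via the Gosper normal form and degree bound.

Yes. s_k = k*(4*k**4 + 3*k**3 - 4*k**2 + 2*k - 2).

t_(k+1)/t_k = (20*k**4 + 132*k**3 + 322*k**2 + 352*k + 145)/(20*k**4 + 52*k**3 + 46*k**2 + 24*k + 3).
A = 1, B = 1, C = k**4 + 13*k**3/5 + 23*k**2/10 + 6*k/5 + 3/20.
Need (1)·f(k+1) − (1)·f(k) = k**4 + 13*k**3/5 + 23*k**2/10 + 6*k/5 + 3/20.
d = 5 from the (0,0,4) case.
Solve for f: f(k) = k*(4*k**4 + 3*k**3 - 4*k**2 + 2*k - 2)/20 (degree 5 ≤ 5).
So s_k = (B(k−1)f/C)·t_k = (k*(4*k**4 + 3*k**3 - 4*k**2 + 2*k - 2)/(20*k**4 + 52*k**3 + 46*k**2 + 24*k + 3))·t_k = k*(4*k**4 + 3*k**3 - 4*k**2 + 2*k - 2).
s_(k+1) − s_k = 20*k**4 + 52*k**3 + 46*k**2 + 24*k + 3 = t_k.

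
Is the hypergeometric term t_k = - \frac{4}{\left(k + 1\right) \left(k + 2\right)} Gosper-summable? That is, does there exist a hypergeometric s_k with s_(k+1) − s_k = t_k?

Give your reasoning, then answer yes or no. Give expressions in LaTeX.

Yes. s_k = - \frac{4 k}{k + 1}.

Compute t_(k+1)/t_k: get (k + 1)/(k + 3).
So A=k + 1 and B=k + 3, with C=1.
Need (k + 1)·f(k+1) − (k + 2)·f(k) = 1.
Degrees (1,1,0) ⇒ d ≤ 1.
Solve for f: f(k) = k (degree 1 ≤ 1).
Then R = B(k−1)f/C = k*(k + 2), so s_k = R(k)·t_k = -4*k/(k + 1).
Check: Δs_k = -4/(k**2 + 3*k + 2). ✓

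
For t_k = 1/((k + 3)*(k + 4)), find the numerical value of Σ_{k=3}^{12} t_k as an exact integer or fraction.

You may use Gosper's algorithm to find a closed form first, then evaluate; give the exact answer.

Σ = 5/48

The ratio is (k + 3)/(k + 5).
So A=k + 3 and B=k + 5, with C=1.
Need (k + 3)·f(k+1) − (k + 4)·f(k) = 1.
Bound: deg f ≤ 1.
Coefficient equations give f(k) = k/3.
Get s_k = R·t_k = k/(3*(k + 3)) with R(k) = B(k−1)f(k)/C(k) = k*(k + 4)/3.
Δs = 1/(k**2 + 7*k + 12), as required.
Telescoping: Σ = s_(13) − s_(3) = 13/48 − (1/6) = 5/48.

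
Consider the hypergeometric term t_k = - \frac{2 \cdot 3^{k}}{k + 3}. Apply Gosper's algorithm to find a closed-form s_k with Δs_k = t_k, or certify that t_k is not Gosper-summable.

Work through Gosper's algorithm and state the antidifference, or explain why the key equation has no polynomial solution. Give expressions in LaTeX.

t_(k+1)/t_k = 3*(k + 3)/(k + 4).
Normal form (A,B,C) = (3*k + 9, k + 4, 1).
Set up (3*k + 9)·f(k+1) − (k + 3)·f(k) − (1) = 0.
deg f ≤ -1 (via 1,1,0).
deg f ≤ -1 is impossible — no certificate.

none (Gosper's algorithm certifies no s_k)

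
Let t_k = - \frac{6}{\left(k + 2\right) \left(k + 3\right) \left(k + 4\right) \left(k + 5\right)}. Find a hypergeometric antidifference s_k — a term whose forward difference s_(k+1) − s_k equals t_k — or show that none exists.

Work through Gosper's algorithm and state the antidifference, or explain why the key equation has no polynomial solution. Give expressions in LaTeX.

The ratio is (k + 2)/(k + 6).
Take A(k)=k + 2, B(k)=k + 6, C(k)=1.
Key eq: (k + 2)·f(k+1) = (k + 5)·f(k) + (1).
deg f ≤ 3 (via 1,1,0).
Coefficient equations give f(k) = k*(k**2 + 9*k + 26)/72.
Then R = B(k−1)f/C = k*(k + 5)*(k**2 + 9*k + 26)/72, so s_k = R(k)·t_k = k*(-k**2 - 9*k - 26)/(12*(k + 2)*(k + 3)*(k + 4)).
Δs = -6/(k**4 + 14*k**3 + 71*k**2 + 154*k + 120), as required.

s_k = \frac{k \left(- k^{2} - 9 k - 26\right)}{12 \left(k + 2\right) \left(k + 3\right) \left(k + 4\right)}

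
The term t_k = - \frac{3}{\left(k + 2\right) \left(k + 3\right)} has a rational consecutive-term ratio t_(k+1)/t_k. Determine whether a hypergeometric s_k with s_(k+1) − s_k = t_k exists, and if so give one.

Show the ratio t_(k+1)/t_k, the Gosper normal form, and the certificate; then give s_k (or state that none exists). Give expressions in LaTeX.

Step 1: r(k) = (k + 2)/(k + 4).
Factor: A=k + 2; B=k + 4; C=1.
Need (k + 2)·f(k+1) − (k + 3)·f(k) = 1.
Bound: deg f ≤ 1.
Solving with deg f ≤ 1: f(k) = k/2.
Certificate R = B(k−1)f/C = k*(k + 3)/2 gives s_k = -3*k/(2*k + 4).
Check: Δs_k = -3/(k**2 + 5*k + 6). ✓

s_k = - \frac{3 k}{2 k + 4}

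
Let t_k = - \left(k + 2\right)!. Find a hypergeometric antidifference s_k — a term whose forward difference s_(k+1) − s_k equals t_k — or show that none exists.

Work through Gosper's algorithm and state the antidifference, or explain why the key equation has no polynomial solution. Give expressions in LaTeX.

t_(k+1)/t_k = k + 3.
Normal form (A,B,C) = (k + 3, 1, 1).
Set up (k + 3)·f(k+1) − (1)·f(k) − (1) = 0.
Degrees (1,0,0) ⇒ d ≤ -1.
Negative degree bound (-1): no f exists, t_k not Gosper-summable.

none (Gosper's algorithm certifies no s_k)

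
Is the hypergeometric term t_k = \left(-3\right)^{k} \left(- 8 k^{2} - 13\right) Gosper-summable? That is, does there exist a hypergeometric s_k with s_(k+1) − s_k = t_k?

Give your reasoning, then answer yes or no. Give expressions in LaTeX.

Yes. s_k = \left(-3\right)^{k} \left(2 k^{2} - 3 k + 4\right).

Step 1: r(k) = 3*(-8*(k + 1)**2 - 13)/(8*k**2 + 13).
Normal form (A,B,C) = (-3, 1, k**2 + 13/8).
Set up (-3)·f(k+1) − (1)·f(k) − (k**2 + 13/8) = 0.
deg f ≤ 2 (via 0,0,2).
Solving with deg f ≤ 2: f(k) = -(2*k**2 - 3*k + 4)/8.
So s_k = (B(k−1)f/C)·t_k = (-(2*k**2 - 3*k + 4)/(8*k**2 + 13))·t_k = (-3)**k*(2*k**2 - 3*k + 4).
s_(k+1) − s_k = (-3)**k*(-8*k**2 - 13) = t_k.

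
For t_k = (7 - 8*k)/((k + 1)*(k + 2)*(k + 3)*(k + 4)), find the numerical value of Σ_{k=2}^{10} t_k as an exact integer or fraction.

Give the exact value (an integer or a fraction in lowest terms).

Σ = -353/3640

r(k) = (k + 1)*(8*k + 1)/((k + 5)*(8*k - 7)) after simplifying.
A = k + 1, B = k + 5, C = k - 7/8.
f must satisfy (k + 1)·f(k+1) − (k + 4)·f(k) = k - 7/8.
From deg A=1, deg B=1, deg C=1: d=3.
A polynomial solution: f(k) = -k*(k**2 + 6*k + 35)/48.
Get s_k = R·t_k = k*(k**2 + 6*k + 35)/(6*(k + 1)*(k + 2)*(k + 3)) with R(k) = B(k−1)f(k)/C(k) = -k*(k + 4)*(k**2 + 6*k + 35)/(6*(8*k - 7)).
s_(k+1) − s_k = (7 - 8*k)/(k**4 + 10*k**3 + 35*k**2 + 50*k + 24) = t_k.
Evaluate s at k=11 and k=2: 407/2184 and 17/60; difference -353/3640.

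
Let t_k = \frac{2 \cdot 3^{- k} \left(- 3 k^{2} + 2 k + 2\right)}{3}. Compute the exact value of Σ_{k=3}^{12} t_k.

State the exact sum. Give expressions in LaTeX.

Σ = -1770950/1594323

Compute t_(k+1)/t_k: get (3*k**2 + 4*k - 1)/(3*(3*k**2 - 2*k - 2)).
Take A(k)=1/3, B(k)=1, C(k)=k**2 - 2*k/3 - 2/3.
Need (1/3)·f(k+1) − (1)·f(k) = k**2 - 2*k/3 - 2/3.
From deg A=0, deg B=0, deg C=2: d=2.
Solving with deg f ≤ 2: f(k) = -k*(3*k + 1)/2.
Then R = B(k−1)f/C = -3*k*(3*k + 1)/(2*(3*k**2 - 2*k - 2)), so s_k = R(k)·t_k = k*(3*k + 1)/3**k.
Check: Δs_k = 2*(-3*k**2 + 2*k + 2)/(3*3**k). ✓
Telescoping: Σ = s_(13) − s_(3) = 520/1594323 − (10/9) = -1770950/1594323.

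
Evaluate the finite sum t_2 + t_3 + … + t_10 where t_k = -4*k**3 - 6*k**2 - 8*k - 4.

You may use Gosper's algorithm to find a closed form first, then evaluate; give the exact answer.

Step 1: r(k) = (2*k**3 + 9*k**2 + 16*k + 11)/(2*k**3 + 3*k**2 + 4*k + 2).
So A=1 and B=1, with C=k**3 + 3*k**2/2 + 2*k + 1.
Need (1)·f(k+1) − (1)·f(k) = k**3 + 3*k**2/2 + 2*k + 1.
deg f ≤ 4 (via 0,0,3).
Match coefficients ⇒ f(k) = k*(k**3 + 2*k + 1)/4.
Then R = B(k−1)f/C = k*(k**3 + 2*k + 1)/(2*(2*k**3 + 3*k**2 + 4*k + 2)), so s_k = R(k)·t_k = k*(-k**3 - 2*k - 1).
Δs = -4*k**3 - 6*k**2 - 8*k - 4, as required.
Sum = s_(11) − s_(2); s_(11) = -14894, s_(2) = -26 ⇒ -14868.

Σ = -14868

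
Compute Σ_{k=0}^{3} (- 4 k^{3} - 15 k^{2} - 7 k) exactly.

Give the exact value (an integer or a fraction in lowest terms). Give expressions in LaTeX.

The ratio is (4*k**3 + 27*k**2 + 49*k + 26)/(k*(4*k**2 + 15*k + 7)).
Take A(k)=1, B(k)=1, C(k)=k**3 + 15*k**2/4 + 7*k/4.
Set up (1)·f(k+1) − (1)·f(k) − (k**3 + 15*k**2/4 + 7*k/4) = 0.
Bound: deg f ≤ 4.
Match coefficients ⇒ f(k) = k*(k - 1)*(k**2 + 4*k + 1)/4.
Then R = B(k−1)f/C = (k - 1)*(k**2 + 4*k + 1)/(4*k**2 + 15*k + 7), so s_k = R(k)·t_k = k*(-k**3 - 3*k**2 + 3*k + 1).
Verify: k*(-4*k**2 - 15*k - 7) matches t_k.
Σ_(k=0)^(3) t_k = s_(4) − s_(0) = -396 − (0) = -396.

Σ = -396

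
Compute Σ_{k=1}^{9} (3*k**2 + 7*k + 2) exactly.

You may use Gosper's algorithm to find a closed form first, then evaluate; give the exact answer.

Ratio r(k) = (3*k**2 + 13*k + 12)/(3*k**2 + 7*k + 2).
A = 1, B = 1, C = k**2 + 7*k/3 + 2/3.
f must satisfy (1)·f(k+1) − (1)·f(k) = k**2 + 7*k/3 + 2/3.
Degrees (0,0,2) ⇒ d ≤ 3.
Match coefficients ⇒ f(k) = k*(k**2 + 2*k - 1)/3.
Get s_k = R·t_k = k*(k**2 + 2*k - 1) with R(k) = B(k−1)f(k)/C(k) = k*(k**2 + 2*k - 1)/((k + 2)*(3*k + 1)).
s_(k+1) − s_k = 3*k**2 + 7*k + 2 = t_k.
Σ_(k=1)^(9) t_k = s_(10) − s_(1) = 1190 − (2) = 1188.

Σ = 1188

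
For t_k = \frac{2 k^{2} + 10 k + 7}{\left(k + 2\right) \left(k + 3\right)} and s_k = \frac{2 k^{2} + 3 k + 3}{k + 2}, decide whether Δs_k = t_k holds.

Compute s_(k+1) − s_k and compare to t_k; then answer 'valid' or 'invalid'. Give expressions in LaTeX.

s_(k+1) = (2*k**2 + 7*k + 8)/(k + 3)
s_(k+1) − s_k = (2*k**2 + 10*k + 7)/(k**2 + 5*k + 6)
(s_(k+1) − s_k) − t_k = 0

valid; difference matches t_k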